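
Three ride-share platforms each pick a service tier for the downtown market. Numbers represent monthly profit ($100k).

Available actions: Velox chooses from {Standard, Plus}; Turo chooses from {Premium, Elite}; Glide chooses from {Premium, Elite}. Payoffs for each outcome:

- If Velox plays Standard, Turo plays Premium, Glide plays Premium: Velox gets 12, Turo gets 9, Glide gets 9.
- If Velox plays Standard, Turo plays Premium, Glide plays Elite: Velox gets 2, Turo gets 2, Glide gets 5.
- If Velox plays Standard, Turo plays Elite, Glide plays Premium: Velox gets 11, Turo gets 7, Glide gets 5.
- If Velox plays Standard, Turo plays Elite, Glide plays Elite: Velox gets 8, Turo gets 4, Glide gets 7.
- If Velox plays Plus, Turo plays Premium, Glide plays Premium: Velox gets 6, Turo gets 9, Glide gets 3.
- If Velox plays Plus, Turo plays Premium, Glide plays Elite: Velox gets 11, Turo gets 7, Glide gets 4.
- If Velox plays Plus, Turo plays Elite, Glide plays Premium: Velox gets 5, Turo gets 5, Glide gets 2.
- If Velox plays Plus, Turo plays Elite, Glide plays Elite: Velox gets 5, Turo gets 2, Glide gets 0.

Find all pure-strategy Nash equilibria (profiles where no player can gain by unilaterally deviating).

(Standard, Premium, Premium), (Standard, Elite, Elite), (Plus, Premium, Elite)

Mark each player's best response to every combination of opponents' strategies; a profile where every player is best-responding is a pure Nash equilibrium.
Velox against (Premium, Premium): payoffs 12, 6 → best response Standard.
Velox against (Premium, Elite): payoffs 2, 11 → best response Plus.
Velox against (Elite, Premium): payoffs 11, 5 → best response Standard.
Velox against (Elite, Elite): payoffs 8, 5 → best response Standard.
Turo against (Standard, Premium): payoffs 9, 7 → best response Premium.
Turo against (Standard, Elite): payoffs 2, 4 → best response Elite.
Turo against (Plus, Premium): payoffs 9, 5 → best response Premium.
Turo against (Plus, Elite): payoffs 7, 2 → best response Premium.
Glide against (Standard, Premium): payoffs 9, 5 → best response Premium.
Glide against (Standard, Elite): payoffs 5, 7 → best response Elite.
Glide against (Plus, Premium): payoffs 3, 4 → best response Elite.
Glide against (Plus, Elite): payoffs 2, 0 → best response Premium.
Mutual best responses: (Standard, Premium, Premium); (Standard, Elite, Elite); (Plus, Premium, Elite).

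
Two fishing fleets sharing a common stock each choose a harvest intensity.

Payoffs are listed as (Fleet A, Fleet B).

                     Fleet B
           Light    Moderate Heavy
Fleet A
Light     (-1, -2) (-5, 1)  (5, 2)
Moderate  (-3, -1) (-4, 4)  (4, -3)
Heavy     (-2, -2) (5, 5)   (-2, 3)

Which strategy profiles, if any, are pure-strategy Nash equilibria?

(Light, Heavy) and (Heavy, Moderate)

Fleet A against Light: payoffs -1, -3, -2 → best response Light.
Fleet A against Moderate: payoffs -5, -4, 5 → best response Heavy.
Fleet A against Heavy: payoffs 5, 4, -2 → best response Light.
Fleet B against Light: payoffs -2, 1, 2 → best response Heavy.
Fleet B against Moderate: payoffs -1, 4, -3 → best response Moderate.
Fleet B against Heavy: payoffs -2, 5, 3 → best response Moderate.
Mutual best responses: (Light, Heavy); (Heavy, Moderate).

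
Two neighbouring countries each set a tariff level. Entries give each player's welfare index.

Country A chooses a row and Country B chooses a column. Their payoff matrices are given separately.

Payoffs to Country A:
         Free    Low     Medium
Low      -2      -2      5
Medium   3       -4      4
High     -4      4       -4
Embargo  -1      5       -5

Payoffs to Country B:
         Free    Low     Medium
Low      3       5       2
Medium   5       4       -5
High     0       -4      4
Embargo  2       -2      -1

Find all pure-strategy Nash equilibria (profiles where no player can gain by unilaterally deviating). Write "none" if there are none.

(Low, Free): Country A can switch to Medium (-2 → 3). Not NE.
(Low, Low): Country A can switch to High (-2 → 4). Not NE.
(Low, Medium): Country B can switch to Free (2 → 3). Not NE.
(Medium, Free): Country A gets 3, best alternative -1; Country B gets 5, best alternative 4. No profitable deviation — NE.
(Medium, Low): Country A can switch to Low (-4 → -2). Not NE.
(Medium, Medium): Country A can switch to Low (4 → 5). Not NE.
(High, Free): Country A can switch to Low (-4 → -2). Not NE.
(High, Low): Country A can switch to Embargo (4 → 5). Not NE.
(High, Medium): Country A can switch to Low (-4 → 5). Not NE.
(Embargo, Free): Country A can switch to Medium (-1 → 3). Not NE.
(Embargo, Low): Country B can switch to Free (-2 → 2). Not NE.
(Embargo, Medium): Country A can switch to Low (-5 → 5). Not NE.

(Medium, Free)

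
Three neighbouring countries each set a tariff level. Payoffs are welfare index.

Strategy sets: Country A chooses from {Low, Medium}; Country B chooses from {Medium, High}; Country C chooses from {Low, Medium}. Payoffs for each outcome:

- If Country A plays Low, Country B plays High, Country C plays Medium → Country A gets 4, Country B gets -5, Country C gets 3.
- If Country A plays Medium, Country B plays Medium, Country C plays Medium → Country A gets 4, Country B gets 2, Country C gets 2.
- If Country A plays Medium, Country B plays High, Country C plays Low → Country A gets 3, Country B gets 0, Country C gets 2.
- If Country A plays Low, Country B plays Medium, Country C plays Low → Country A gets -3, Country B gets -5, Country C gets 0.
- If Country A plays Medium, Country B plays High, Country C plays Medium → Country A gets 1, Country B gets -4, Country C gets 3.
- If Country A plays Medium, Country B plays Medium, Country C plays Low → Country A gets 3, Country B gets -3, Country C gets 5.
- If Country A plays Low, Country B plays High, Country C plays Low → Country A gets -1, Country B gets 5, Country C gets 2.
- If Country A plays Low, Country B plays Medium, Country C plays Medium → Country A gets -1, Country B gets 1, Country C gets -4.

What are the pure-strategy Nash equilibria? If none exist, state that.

Country A against (Medium, Low): payoffs -3, 3 → best response Medium.
Country A against (Medium, Medium): payoffs -1, 4 → best response Medium.
Country A against (High, Low): payoffs -1, 3 → best response Medium.
Country A against (High, Medium): payoffs 4, 1 → best response Low.
Country B against (Low, Low): payoffs -5, 5 → best response High.
Country B against (Low, Medium): payoffs 1, -5 → best response Medium.
Country B against (Medium, Low): payoffs -3, 0 → best response High.
Country B against (Medium, Medium): payoffs 2, -4 → best response Medium.
Country C against (Low, Medium): payoffs 0, -4 → best response Low.
Country C against (Low, High): payoffs 2, 3 → best response Medium.
Country C against (Medium, Medium): payoffs 5, 2 → best response Low.
Country C against (Medium, High): payoffs 2, 3 → best response Medium.
No profile is a mutual best response for all players.

No pure-strategy Nash equilibrium.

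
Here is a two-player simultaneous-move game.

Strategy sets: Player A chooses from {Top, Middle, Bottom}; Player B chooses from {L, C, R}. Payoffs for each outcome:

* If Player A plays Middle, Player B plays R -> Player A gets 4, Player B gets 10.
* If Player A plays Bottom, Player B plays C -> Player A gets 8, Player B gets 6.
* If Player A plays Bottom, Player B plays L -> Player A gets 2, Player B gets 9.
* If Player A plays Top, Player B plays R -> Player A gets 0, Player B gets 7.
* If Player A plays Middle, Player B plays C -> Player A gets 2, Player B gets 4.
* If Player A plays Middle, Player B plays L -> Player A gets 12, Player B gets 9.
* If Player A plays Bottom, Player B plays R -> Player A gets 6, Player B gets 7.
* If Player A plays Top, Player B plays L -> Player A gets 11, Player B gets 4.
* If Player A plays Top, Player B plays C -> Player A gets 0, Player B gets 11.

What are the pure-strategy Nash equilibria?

This game has no pure Nash equilibrium.

(Top, L): Player A can switch to Middle (11 → 12). Not NE.
(Top, C): Player A can switch to Middle (0 → 2). Not NE.
(Top, R): Player A can switch to Middle (0 → 4). Not NE.
(Middle, L): Player B can switch to R (9 → 10). Not NE.
(Middle, C): Player A can switch to Bottom (2 → 8). Not NE.
(Middle, R): Player A can switch to Bottom (4 → 6). Not NE.
(Bottom, L): Player A can switch to Top (2 → 11). Not NE.
(Bottom, C): Player B can switch to L (6 → 9). Not NE.
(Bottom, R): Player B can switch to L (7 → 9). Not NE.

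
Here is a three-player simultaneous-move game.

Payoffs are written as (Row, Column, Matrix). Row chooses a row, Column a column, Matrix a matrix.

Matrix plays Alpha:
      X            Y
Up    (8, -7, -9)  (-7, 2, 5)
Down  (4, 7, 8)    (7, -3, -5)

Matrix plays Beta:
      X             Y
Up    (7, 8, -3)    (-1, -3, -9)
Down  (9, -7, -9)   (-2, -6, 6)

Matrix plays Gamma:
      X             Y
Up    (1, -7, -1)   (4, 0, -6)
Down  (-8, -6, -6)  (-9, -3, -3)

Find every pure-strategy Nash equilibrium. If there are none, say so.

(Up, X, Alpha): Column can switch to Y (-7 → 2). Not NE.
(Up, X, Beta): Row can switch to Down (7 → 9). Not NE.
(Up, X, Gamma): Column can switch to Y (-7 → 0). Not NE.
(Up, Y, Alpha): Row can switch to Down (-7 → 7). Not NE.
(Up, Y, Beta): Column can switch to X (-3 → 8). Not NE.
(Up, Y, Gamma): Matrix can switch to Alpha (-6 → 5). Not NE.
(Down, X, Alpha): Row can switch to Up (4 → 8). Not NE.
(Down, X, Beta): Column can switch to Y (-7 → -6). Not NE.
(The remaining 4 profiles each have a profitable deviation by the same check.)

There is no pure-strategy Nash equilibrium.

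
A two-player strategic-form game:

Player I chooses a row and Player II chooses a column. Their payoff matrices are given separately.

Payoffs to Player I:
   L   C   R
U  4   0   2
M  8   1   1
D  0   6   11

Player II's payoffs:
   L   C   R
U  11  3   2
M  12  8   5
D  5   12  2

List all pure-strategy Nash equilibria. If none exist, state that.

For each player, find the best response to each opponent profile; mutual best responses are the pure NE.
Player I against L: payoffs 4, 8, 0 → best response M.
Player I against C: payoffs 0, 1, 6 → best response D.
Player I against R: payoffs 2, 1, 11 → best response D.
Player II against U: payoffs 11, 3, 2 → best response L.
Player II against M: payoffs 12, 8, 5 → best response L.
Player II against D: payoffs 5, 12, 2 → best response C.
Mutual best responses: (M, L); (D, C).

(M, L); (D, C)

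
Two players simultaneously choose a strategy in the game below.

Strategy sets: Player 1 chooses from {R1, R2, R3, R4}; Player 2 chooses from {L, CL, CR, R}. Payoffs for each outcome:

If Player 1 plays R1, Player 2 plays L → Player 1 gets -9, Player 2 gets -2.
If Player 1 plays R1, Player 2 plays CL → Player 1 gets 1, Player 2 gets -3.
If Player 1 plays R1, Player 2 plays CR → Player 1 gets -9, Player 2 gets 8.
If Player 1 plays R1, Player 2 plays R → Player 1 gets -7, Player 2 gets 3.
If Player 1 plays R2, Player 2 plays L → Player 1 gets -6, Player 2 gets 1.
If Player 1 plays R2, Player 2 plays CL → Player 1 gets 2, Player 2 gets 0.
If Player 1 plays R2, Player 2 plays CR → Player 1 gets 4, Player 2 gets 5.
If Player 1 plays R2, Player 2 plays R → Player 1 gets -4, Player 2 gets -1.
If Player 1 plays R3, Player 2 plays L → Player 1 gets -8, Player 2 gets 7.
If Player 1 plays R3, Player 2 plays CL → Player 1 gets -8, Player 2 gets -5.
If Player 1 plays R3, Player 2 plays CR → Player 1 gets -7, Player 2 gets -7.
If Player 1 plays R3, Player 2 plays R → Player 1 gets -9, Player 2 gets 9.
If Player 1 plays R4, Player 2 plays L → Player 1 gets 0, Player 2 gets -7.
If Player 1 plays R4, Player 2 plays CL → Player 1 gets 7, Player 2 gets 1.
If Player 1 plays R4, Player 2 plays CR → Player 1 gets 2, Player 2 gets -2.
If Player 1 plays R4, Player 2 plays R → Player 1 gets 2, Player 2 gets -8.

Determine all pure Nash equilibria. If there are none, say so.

Mark each player's best response to every combination of opponents' strategies; a profile where every player is best-responding is a pure Nash equilibrium.
Player 1 against L: payoffs -9, -6, -8, 0 → best response R4.
Player 1 against CL: payoffs 1, 2, -8, 7 → best response R4.
Player 1 against CR: payoffs -9, 4, -7, 2 → best response R2.
Player 1 against R: payoffs -7, -4, -9, 2 → best response R4.
Player 2 against R1: payoffs -2, -3, 8, 3 → best response CR.
Player 2 against R2: payoffs 1, 0, 5, -1 → best response CR.
Player 2 against R3: payoffs 7, -5, -7, 9 → best response R.
Player 2 against R4: payoffs -7, 1, -2, -8 → best response CL.
Mutual best responses: (R2, CR); (R4, CL).

(R2, CR) and (R4, CL)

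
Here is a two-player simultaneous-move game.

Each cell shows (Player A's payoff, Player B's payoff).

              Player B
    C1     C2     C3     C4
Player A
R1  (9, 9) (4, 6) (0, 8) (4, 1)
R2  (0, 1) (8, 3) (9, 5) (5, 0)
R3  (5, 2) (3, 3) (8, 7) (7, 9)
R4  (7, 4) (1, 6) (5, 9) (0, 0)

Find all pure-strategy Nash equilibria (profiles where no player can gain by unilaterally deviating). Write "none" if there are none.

The pure Nash equilibria are (R1, C1), (R2, C3), (R3, C4).

Check each profile: it is a Nash equilibrium iff no player can strictly gain by switching unilaterally.
(R1, C1): Player A gets 9, best alternative 7; Player B gets 9, best alternative 8. No profitable deviation — NE.
(R1, C2): Player A can switch to R2 (4 → 8). Not NE.
(R1, C3): Player A can switch to R2 (0 → 9). Not NE.
(R1, C4): Player A can switch to R2 (4 → 5). Not NE.
(R2, C1): Player A can switch to R1 (0 → 9). Not NE.
(R2, C2): Player B can switch to C3 (3 → 5). Not NE.
(R2, C3): Player A gets 9, best alternative 8; Player B gets 5, best alternative 3. No profitable deviation — NE.
(R2, C4): Player A can switch to R3 (5 → 7). Not NE.
(R3, C1): Player A can switch to R1 (5 → 9). Not NE.
(R3, C2): Player A can switch to R1 (3 → 4). Not NE.
(R3, C3): Player A can switch to R2 (8 → 9). Not NE.
(R3, C4): Player A gets 7, best alternative 5; Player B gets 9, best alternative 7. No profitable deviation — NE.
(R4, C1): Player A can switch to R1 (7 → 9). Not NE.
(R4, C2): Player A can switch to R1 (1 → 4). Not NE.
(R4, C3): Player A can switch to R2 (5 → 9). Not NE.
(The remaining 1 profile has a profitable deviation by the same check.)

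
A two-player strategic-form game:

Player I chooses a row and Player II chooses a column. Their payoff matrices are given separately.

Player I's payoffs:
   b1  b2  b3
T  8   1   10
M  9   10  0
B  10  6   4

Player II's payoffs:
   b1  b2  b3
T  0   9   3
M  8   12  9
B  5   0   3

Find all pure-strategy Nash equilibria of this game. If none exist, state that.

Player I against b1: payoffs 8, 9, 10 → best response B.
Player I against b2: payoffs 1, 10, 6 → best response M.
Player I against b3: payoffs 10, 0, 4 → best response T.
Player II against T: payoffs 0, 9, 3 → best response b2.
Player II against M: payoffs 8, 12, 9 → best response b2.
Player II against B: payoffs 5, 0, 3 → best response b1.
Mutual best responses: (M, b2); (B, b1).

Pure-strategy Nash equilibria: (M, b2) and (B, b1)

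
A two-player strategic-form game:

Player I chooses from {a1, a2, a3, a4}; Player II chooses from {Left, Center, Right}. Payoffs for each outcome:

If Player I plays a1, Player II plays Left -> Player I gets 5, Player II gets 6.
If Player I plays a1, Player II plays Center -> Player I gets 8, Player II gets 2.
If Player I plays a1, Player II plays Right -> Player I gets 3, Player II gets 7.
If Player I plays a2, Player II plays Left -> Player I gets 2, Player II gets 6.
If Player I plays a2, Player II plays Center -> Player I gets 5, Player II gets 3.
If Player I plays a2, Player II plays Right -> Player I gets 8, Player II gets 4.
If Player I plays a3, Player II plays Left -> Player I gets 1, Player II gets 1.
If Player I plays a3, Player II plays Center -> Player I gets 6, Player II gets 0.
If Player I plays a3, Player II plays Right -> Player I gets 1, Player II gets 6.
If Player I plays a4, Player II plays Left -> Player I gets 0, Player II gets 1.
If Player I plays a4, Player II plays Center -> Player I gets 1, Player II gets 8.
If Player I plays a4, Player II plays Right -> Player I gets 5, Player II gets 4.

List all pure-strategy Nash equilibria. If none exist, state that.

No pure-strategy Nash equilibrium.

(a1, Left): Player II can switch to Right (6 → 7). Not NE.
(a1, Center): Player II can switch to Left (2 → 6). Not NE.
(a1, Right): Player I can switch to a2 (3 → 8). Not NE.
(a2, Left): Player I can switch to a1 (2 → 5). Not NE.
(a2, Center): Player I can switch to a1 (5 → 8). Not NE.
(a2, Right): Player II can switch to Left (4 → 6). Not NE.
(a3, Left): Player I can switch to a1 (1 → 5). Not NE.
(a3, Center): Player I can switch to a1 (6 → 8). Not NE.
(a3, Right): Player I can switch to a1 (1 → 3). Not NE.
(a4, Left): Player I can switch to a1 (0 → 5). Not NE.
(The remaining 2 profiles each have a profitable deviation by the same check.)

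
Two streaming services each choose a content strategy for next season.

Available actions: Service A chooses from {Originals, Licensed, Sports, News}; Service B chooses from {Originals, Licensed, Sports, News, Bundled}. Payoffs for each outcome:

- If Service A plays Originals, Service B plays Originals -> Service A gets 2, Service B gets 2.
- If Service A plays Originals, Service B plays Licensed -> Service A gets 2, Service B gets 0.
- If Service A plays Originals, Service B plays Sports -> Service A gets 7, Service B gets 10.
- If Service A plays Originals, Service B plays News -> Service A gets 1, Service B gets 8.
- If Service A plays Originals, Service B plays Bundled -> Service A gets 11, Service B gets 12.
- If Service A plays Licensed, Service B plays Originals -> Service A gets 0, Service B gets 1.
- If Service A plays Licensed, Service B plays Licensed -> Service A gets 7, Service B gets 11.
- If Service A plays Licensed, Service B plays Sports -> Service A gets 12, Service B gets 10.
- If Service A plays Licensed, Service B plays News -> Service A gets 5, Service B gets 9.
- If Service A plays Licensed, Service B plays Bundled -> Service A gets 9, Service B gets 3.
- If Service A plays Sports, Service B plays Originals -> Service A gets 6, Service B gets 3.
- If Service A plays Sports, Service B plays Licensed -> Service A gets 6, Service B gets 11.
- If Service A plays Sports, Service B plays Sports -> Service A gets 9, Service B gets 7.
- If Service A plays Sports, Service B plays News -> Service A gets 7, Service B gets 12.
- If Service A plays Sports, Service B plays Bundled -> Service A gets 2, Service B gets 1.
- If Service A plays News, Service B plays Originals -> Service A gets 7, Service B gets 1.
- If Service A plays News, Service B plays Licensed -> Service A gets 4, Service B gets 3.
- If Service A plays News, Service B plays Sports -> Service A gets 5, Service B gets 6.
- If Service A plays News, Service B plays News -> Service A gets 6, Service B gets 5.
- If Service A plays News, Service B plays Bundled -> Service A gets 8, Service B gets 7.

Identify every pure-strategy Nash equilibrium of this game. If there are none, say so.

The pure Nash equilibria are (Originals, Bundled) and (Licensed, Licensed) and (Sports, News).

Mark each player's best response to every combination of opponents' strategies; a profile where every player is best-responding is a pure Nash equilibrium.
Service A against Originals: payoffs 2, 0, 6, 7 → best response News.
Service A against Licensed: payoffs 2, 7, 6, 4 → best response Licensed.
Service A against Sports: payoffs 7, 12, 9, 5 → best response Licensed.
Service A against News: payoffs 1, 5, 7, 6 → best response Sports.
Service A against Bundled: payoffs 11, 9, 2, 8 → best response Originals.
Service B against Originals: payoffs 2, 0, 10, 8, 12 → best response Bundled.
Service B against Licensed: payoffs 1, 11, 10, 9, 3 → best response Licensed.
Service B against Sports: payoffs 3, 11, 7, 12, 1 → best response News.
Service B against News: payoffs 1, 3, 6, 5, 7 → best response Bundled.
Mutual best responses: (Originals, Bundled); (Licensed, Licensed); (Sports, News).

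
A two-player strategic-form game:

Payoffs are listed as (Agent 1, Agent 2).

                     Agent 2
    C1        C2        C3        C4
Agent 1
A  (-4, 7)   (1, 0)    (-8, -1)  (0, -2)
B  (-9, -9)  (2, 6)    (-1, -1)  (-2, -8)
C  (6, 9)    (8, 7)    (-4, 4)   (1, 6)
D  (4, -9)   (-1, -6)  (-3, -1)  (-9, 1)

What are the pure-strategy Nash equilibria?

(C, C1)

For each strategy profile, look for a profitable unilateral deviation.
(A, C1): Agent 1 can switch to C (-4 → 6). Not NE.
(A, C2): Agent 1 can switch to B (1 → 2). Not NE.
(A, C3): Agent 1 can switch to B (-8 → -1). Not NE.
(A, C4): Agent 1 can switch to C (0 → 1). Not NE.
(B, C1): Agent 1 can switch to A (-9 → -4). Not NE.
(B, C2): Agent 1 can switch to C (2 → 8). Not NE.
(B, C3): Agent 2 can switch to C2 (-1 → 6). Not NE.
(B, C4): Agent 1 can switch to A (-2 → 0). Not NE.
(C, C1): Agent 1 gets 6, best alternative 4; Agent 2 gets 9, best alternative 7. No profitable deviation — NE.
(C, C2): Agent 2 can switch to C1 (7 → 9). Not NE.
(C, C3): Agent 1 can switch to B (-4 → -1). Not NE.
(The remaining 5 profiles each have a profitable deviation by the same check.)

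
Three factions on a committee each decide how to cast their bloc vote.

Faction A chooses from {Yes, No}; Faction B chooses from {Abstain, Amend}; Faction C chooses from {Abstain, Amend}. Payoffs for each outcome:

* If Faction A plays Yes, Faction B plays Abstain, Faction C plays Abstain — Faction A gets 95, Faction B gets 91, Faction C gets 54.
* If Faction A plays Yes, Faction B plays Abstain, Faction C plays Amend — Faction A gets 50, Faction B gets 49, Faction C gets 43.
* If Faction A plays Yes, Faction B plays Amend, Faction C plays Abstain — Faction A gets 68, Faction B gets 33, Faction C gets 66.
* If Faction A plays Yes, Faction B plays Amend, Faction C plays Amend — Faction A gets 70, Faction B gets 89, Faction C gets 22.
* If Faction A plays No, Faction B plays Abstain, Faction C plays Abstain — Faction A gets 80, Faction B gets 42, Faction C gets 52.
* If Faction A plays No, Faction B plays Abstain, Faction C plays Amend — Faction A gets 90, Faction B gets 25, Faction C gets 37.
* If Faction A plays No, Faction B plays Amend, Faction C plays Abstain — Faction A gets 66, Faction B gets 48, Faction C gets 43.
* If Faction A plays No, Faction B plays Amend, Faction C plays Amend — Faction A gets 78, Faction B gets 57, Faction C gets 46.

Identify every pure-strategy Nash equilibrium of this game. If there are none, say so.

(Yes, Abstain, Abstain); (No, Amend, Amend)

Faction A against (Abstain, Abstain): payoffs 95, 80 → best response Yes.
Faction A against (Abstain, Amend): payoffs 50, 90 → best response No.
Faction A against (Amend, Abstain): payoffs 68, 66 → best response Yes.
Faction A against (Amend, Amend): payoffs 70, 78 → best response No.
Faction B against (Yes, Abstain): payoffs 91, 33 → best response Abstain.
Faction B against (Yes, Amend): payoffs 49, 89 → best response Amend.
Faction B against (No, Abstain): payoffs 42, 48 → best response Amend.
Faction B against (No, Amend): payoffs 25, 57 → best response Amend.
Faction C against (Yes, Abstain): payoffs 54, 43 → best response Abstain.
Faction C against (Yes, Amend): payoffs 66, 22 → best response Abstain.
Faction C against (No, Abstain): payoffs 52, 37 → best response Abstain.
Faction C against (No, Amend): payoffs 43, 46 → best response Amend.
Mutual best responses: (Yes, Abstain, Abstain); (No, Amend, Amend).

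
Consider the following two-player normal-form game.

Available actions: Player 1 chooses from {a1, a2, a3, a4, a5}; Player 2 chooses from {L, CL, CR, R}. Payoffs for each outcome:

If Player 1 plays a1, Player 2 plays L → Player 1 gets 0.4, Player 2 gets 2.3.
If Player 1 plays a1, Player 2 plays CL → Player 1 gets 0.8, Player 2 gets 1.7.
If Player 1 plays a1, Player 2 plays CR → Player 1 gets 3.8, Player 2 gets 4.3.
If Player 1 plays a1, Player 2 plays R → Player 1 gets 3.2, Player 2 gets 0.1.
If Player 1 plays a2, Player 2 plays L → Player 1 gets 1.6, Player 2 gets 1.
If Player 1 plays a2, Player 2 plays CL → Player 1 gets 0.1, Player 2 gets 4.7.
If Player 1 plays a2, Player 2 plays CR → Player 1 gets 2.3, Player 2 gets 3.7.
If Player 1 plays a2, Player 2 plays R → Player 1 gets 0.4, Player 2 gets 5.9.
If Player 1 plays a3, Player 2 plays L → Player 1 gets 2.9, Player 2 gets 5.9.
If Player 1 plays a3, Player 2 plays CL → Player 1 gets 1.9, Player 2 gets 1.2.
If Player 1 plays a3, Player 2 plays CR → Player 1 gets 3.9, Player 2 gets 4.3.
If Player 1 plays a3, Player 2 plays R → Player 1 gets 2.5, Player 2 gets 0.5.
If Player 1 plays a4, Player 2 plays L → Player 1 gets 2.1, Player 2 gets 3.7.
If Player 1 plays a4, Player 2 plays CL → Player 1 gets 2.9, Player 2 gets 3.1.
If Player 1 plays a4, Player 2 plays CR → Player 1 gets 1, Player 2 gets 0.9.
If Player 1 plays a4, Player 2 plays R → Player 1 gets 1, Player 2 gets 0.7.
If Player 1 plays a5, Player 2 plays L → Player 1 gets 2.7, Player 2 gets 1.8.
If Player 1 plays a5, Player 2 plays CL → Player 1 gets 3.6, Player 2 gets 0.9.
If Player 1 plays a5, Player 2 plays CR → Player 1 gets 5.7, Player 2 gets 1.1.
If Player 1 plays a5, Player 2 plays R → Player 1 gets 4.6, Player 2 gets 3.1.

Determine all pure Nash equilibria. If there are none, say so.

(a1, L): Player 1 can switch to a2 (0.4 → 1.6). Not NE.
(a1, CL): Player 1 can switch to a3 (0.8 → 1.9). Not NE.
(a1, CR): Player 1 can switch to a3 (3.8 → 3.9). Not NE.
(a1, R): Player 1 can switch to a5 (3.2 → 4.6). Not NE.
(a2, L): Player 1 can switch to a3 (1.6 → 2.9). Not NE.
(a2, CL): Player 1 can switch to a1 (0.1 → 0.8). Not NE.
(a2, CR): Player 1 can switch to a1 (2.3 → 3.8). Not NE.
(a2, R): Player 1 can switch to a1 (0.4 → 3.2). Not NE.
(a3, L): Player 1 gets 2.9, best alternative 2.7; Player 2 gets 5.9, best alternative 4.3. No profitable deviation — NE.
(a5, R): Player 1 gets 4.6, best alternative 3.2; Player 2 gets 3.1, best alternative 1.8. No profitable deviation — NE.
(The remaining 10 profiles each have a profitable deviation by the same check.)

Pure-strategy Nash equilibria: (a3, L); (a5, R)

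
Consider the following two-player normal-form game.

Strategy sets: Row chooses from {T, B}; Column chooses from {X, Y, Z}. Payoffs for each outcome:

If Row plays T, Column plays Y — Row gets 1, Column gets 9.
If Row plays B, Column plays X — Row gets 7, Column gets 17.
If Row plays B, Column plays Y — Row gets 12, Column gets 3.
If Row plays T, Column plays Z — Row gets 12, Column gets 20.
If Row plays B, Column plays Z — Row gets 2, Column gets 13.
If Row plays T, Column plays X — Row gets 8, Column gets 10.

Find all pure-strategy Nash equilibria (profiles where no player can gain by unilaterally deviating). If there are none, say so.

The unique pure-strategy Nash equilibrium is (T, Z).

Mark each player's best response to every combination of opponents' strategies; a profile where every player is best-responding is a pure Nash equilibrium.
Row against X: payoffs 8, 7 → best response T.
Row against Y: payoffs 1, 12 → best response B.
Row against Z: payoffs 12, 2 → best response T.
Column against T: payoffs 10, 9, 20 → best response Z.
Column against B: payoffs 17, 3, 13 → best response X.
Mutual best responses: (T, Z).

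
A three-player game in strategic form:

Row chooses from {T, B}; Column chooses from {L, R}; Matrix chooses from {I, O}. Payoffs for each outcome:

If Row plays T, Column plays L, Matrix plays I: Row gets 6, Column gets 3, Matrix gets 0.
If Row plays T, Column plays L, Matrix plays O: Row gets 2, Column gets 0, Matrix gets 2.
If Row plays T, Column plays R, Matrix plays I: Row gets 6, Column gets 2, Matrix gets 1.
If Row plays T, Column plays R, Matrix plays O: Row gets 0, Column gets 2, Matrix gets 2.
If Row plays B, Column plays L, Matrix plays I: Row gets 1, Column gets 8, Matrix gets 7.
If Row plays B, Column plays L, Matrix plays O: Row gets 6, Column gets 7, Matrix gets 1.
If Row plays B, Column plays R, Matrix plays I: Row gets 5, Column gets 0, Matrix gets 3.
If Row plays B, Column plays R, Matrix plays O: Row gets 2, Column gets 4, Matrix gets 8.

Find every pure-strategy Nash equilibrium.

(T, L, I): Matrix can switch to O (0 → 2). Not NE.
(T, L, O): Row can switch to B (2 → 6). Not NE.
(T, R, I): Column can switch to L (2 → 3). Not NE.
(T, R, O): Row can switch to B (0 → 2). Not NE.
(B, L, I): Row can switch to T (1 → 6). Not NE.
(B, L, O): Matrix can switch to I (1 → 7). Not NE.
(B, R, I): Row can switch to T (5 → 6). Not NE.
(B, R, O): Column can switch to L (4 → 7). Not NE.

none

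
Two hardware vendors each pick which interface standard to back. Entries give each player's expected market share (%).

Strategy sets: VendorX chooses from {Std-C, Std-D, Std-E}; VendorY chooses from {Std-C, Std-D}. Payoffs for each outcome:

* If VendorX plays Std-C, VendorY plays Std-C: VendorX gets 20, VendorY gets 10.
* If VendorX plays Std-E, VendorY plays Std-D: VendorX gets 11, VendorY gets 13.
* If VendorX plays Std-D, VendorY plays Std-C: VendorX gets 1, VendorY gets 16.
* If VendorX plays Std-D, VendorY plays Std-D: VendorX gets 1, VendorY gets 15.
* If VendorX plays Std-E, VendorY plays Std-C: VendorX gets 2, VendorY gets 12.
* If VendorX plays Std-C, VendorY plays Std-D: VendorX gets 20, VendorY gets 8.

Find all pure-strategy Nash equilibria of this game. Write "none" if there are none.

VendorX against Std-C: payoffs 20, 1, 2 → best response Std-C.
VendorX against Std-D: payoffs 20, 1, 11 → best response Std-C.
VendorY against Std-C: payoffs 10, 8 → best response Std-C.
VendorY against Std-D: payoffs 16, 15 → best response Std-C.
VendorY against Std-E: payoffs 12, 13 → best response Std-D.
Mutual best responses: (Std-C, Std-C).

The unique pure-strategy Nash equilibrium is (Std-C, Std-C).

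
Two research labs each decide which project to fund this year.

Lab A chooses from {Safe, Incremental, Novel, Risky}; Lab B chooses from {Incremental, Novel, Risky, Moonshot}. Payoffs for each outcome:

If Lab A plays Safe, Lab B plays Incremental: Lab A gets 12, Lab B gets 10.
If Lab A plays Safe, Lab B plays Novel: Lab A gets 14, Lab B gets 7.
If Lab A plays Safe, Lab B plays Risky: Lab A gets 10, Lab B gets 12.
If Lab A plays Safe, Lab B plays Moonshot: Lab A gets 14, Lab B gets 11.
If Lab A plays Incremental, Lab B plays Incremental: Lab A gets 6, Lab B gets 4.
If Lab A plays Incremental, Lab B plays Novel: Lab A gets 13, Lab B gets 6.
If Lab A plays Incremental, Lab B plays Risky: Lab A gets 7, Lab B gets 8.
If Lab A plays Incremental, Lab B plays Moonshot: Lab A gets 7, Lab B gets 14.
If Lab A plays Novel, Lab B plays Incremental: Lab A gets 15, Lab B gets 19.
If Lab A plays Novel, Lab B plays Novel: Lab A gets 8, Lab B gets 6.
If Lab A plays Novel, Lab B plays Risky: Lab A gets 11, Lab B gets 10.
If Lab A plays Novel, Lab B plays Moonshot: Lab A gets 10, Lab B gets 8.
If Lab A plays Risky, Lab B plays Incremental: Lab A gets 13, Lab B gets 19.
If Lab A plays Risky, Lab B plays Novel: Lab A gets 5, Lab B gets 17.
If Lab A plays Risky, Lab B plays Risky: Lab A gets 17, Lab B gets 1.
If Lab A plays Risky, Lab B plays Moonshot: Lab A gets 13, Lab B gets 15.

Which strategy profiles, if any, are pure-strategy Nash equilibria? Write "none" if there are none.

Lab A against Incremental: payoffs 12, 6, 15, 13 → best response Novel.
Lab A against Novel: payoffs 14, 13, 8, 5 → best response Safe.
Lab A against Risky: payoffs 10, 7, 11, 17 → best response Risky.
Lab A against Moonshot: payoffs 14, 7, 10, 13 → best response Safe.
Lab B against Safe: payoffs 10, 7, 12, 11 → best response Risky.
Lab B against Incremental: payoffs 4, 6, 8, 14 → best response Moonshot.
Lab B against Novel: payoffs 19, 6, 10, 8 → best response Incremental.
Lab B against Risky: payoffs 19, 17, 1, 15 → best response Incremental.
Mutual best responses: (Novel, Incremental).

Pure NE: (Novel, Incremental)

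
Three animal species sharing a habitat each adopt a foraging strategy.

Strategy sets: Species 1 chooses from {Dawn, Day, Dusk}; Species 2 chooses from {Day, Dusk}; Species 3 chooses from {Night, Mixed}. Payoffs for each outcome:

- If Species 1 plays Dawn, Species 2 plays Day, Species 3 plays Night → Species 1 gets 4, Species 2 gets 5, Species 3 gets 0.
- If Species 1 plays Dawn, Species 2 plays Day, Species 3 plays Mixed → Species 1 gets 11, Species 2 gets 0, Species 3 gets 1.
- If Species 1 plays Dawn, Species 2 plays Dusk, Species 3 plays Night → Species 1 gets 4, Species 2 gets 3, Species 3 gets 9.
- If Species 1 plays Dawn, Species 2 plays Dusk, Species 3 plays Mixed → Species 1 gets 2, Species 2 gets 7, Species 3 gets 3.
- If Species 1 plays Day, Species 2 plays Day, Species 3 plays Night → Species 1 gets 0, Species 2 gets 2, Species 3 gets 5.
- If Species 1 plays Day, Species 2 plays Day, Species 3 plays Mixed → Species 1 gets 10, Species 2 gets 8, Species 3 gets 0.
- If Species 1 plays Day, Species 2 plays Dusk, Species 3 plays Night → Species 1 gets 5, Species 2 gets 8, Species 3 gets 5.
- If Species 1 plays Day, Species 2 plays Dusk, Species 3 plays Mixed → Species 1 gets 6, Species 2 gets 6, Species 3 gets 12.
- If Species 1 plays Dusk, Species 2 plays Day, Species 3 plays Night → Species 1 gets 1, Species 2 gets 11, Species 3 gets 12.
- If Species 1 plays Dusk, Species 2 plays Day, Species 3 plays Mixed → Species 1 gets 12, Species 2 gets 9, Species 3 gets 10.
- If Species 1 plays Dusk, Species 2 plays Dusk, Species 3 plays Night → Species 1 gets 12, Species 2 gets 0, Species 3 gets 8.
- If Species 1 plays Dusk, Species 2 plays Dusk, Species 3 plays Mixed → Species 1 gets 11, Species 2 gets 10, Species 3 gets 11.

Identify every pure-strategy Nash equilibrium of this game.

(Dawn, Day, Night): Species 3 can switch to Mixed (0 → 1). Not NE.
(Dawn, Day, Mixed): Species 1 can switch to Dusk (11 → 12). Not NE.
(Dawn, Dusk, Night): Species 1 can switch to Day (4 → 5). Not NE.
(Dawn, Dusk, Mixed): Species 1 can switch to Day (2 → 6). Not NE.
(Day, Day, Night): Species 1 can switch to Dawn (0 → 4). Not NE.
(Day, Day, Mixed): Species 1 can switch to Dawn (10 → 11). Not NE.
(Day, Dusk, Night): Species 1 can switch to Dusk (5 → 12). Not NE.
(Day, Dusk, Mixed): Species 1 can switch to Dusk (6 → 11). Not NE.
(Dusk, Dusk, Mixed): Species 1 gets 11, best alternative 6; Species 2 gets 10, best alternative 9; Species 3 gets 11, best alternative 8. No profitable deviation — NE.
(The remaining 3 profiles each have a profitable deviation by the same check.)

The unique pure-strategy Nash equilibrium is (Dusk, Dusk, Mixed).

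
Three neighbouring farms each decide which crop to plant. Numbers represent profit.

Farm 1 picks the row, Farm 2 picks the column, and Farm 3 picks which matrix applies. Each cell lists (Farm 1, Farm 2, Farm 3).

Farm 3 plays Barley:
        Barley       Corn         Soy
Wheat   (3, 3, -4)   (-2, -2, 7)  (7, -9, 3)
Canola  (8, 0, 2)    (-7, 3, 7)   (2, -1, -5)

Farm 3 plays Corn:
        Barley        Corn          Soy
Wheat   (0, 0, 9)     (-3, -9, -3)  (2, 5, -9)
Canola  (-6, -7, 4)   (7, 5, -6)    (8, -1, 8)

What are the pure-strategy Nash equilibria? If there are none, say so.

There is no pure-strategy Nash equilibrium.

Check each profile: it is a Nash equilibrium iff no player can strictly gain by switching unilaterally.
(Wheat, Barley, Barley): Farm 1 can switch to Canola (3 → 8). Not NE.
(Wheat, Barley, Corn): Farm 2 can switch to Soy (0 → 5). Not NE.
(Wheat, Corn, Barley): Farm 2 can switch to Barley (-2 → 3). Not NE.
(Wheat, Corn, Corn): Farm 1 can switch to Canola (-3 → 7). Not NE.
(Wheat, Soy, Barley): Farm 2 can switch to Barley (-9 → 3). Not NE.
(Wheat, Soy, Corn): Farm 1 can switch to Canola (2 → 8). Not NE.
(The remaining 6 profiles each have a profitable deviation by the same check.)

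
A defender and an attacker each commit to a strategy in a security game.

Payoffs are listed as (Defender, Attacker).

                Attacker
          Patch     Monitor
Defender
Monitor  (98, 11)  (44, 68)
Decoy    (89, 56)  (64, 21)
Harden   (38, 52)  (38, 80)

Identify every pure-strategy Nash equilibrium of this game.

Defender against Patch: payoffs 98, 89, 38 → best response Monitor.
Defender against Monitor: payoffs 44, 64, 38 → best response Decoy.
Attacker against Monitor: payoffs 11, 68 → best response Monitor.
Attacker against Decoy: payoffs 56, 21 → best response Patch.
Attacker against Harden: payoffs 52, 80 → best response Monitor.
No profile is a mutual best response for all players.

There is no pure-strategy Nash equilibrium.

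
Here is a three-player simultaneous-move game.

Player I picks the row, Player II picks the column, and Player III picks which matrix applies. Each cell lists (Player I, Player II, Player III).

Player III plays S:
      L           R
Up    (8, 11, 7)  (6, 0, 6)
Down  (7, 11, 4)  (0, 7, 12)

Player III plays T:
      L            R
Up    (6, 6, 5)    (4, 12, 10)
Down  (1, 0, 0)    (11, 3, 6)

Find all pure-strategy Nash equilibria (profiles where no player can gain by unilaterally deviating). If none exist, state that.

Player I against (L, S): payoffs 8, 7 → best response Up.
Player I against (L, T): payoffs 6, 1 → best response Up.
Player I against (R, S): payoffs 6, 0 → best response Up.
Player I against (R, T): payoffs 4, 11 → best response Down.
Player II against (Up, S): payoffs 11, 0 → best response L.
Player II against (Up, T): payoffs 6, 12 → best response R.
Player II against (Down, S): payoffs 11, 7 → best response L.
Player II against (Down, T): payoffs 0, 3 → best response R.
Player III against (Up, L): payoffs 7, 5 → best response S.
Player III against (Up, R): payoffs 6, 10 → best response T.
Player III against (Down, L): payoffs 4, 0 → best response S.
Player III against (Down, R): payoffs 12, 6 → best response S.
Mutual best responses: (Up, L, S).

The unique pure-strategy Nash equilibrium is (Up, L, S).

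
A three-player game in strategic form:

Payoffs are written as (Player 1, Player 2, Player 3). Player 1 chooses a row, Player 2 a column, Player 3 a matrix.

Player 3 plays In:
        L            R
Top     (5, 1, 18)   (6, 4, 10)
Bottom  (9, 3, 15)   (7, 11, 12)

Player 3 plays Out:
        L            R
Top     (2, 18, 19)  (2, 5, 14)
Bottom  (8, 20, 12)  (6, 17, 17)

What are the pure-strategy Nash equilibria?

No pure-strategy Nash equilibrium.

Player 1 against (L, In): payoffs 5, 9 → best response Bottom.
Player 1 against (L, Out): payoffs 2, 8 → best response Bottom.
Player 1 against (R, In): payoffs 6, 7 → best response Bottom.
Player 1 against (R, Out): payoffs 2, 6 → best response Bottom.
Player 2 against (Top, In): payoffs 1, 4 → best response R.
Player 2 against (Top, Out): payoffs 18, 5 → best response L.
Player 2 against (Bottom, In): payoffs 3, 11 → best response R.
Player 2 against (Bottom, Out): payoffs 20, 17 → best response L.
Player 3 against (Top, L): payoffs 18, 19 → best response Out.
Player 3 against (Top, R): payoffs 10, 14 → best response Out.
Player 3 against (Bottom, L): payoffs 15, 12 → best response In.
Player 3 against (Bottom, R): payoffs 12, 17 → best response Out.
No profile is a mutual best response for all players.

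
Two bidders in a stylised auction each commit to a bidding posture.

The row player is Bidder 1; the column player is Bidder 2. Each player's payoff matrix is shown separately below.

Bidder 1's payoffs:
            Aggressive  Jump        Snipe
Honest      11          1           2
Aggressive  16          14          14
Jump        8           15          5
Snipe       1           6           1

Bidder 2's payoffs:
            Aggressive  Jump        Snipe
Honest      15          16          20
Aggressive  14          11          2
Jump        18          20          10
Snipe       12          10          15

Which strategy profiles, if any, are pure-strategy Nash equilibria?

Mark each player's best response to every combination of opponents' strategies; a profile where every player is best-responding is a pure Nash equilibrium.
Bidder 1 against Aggressive: payoffs 11, 16, 8, 1 → best response Aggressive.
Bidder 1 against Jump: payoffs 1, 14, 15, 6 → best response Jump.
Bidder 1 against Snipe: payoffs 2, 14, 5, 1 → best response Aggressive.
Bidder 2 against Honest: payoffs 15, 16, 20 → best response Snipe.
Bidder 2 against Aggressive: payoffs 14, 11, 2 → best response Aggressive.
Bidder 2 against Jump: payoffs 18, 20, 10 → best response Jump.
Bidder 2 against Snipe: payoffs 12, 10, 15 → best response Snipe.
Mutual best responses: (Aggressive, Aggressive); (Jump, Jump).

Pure-strategy Nash equilibria: (Aggressive, Aggressive); (Jump, Jump)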